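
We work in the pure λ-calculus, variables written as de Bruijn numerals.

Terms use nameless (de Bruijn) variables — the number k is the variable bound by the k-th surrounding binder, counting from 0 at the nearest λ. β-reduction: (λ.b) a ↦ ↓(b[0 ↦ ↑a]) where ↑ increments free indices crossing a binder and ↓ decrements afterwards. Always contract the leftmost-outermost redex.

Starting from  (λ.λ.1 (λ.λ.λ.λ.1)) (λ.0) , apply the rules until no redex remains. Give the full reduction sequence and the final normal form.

  start: (λ.λ.1 (λ.λ.λ.λ.1)) (λ.0)
  →1  λ.(λ.0) (λ.λ.λ.λ.1)
  →2  λ.λ.λ.λ.λ.1

Answer: normal form = λ.λ.λ.λ.λ.1  (in 2 steps)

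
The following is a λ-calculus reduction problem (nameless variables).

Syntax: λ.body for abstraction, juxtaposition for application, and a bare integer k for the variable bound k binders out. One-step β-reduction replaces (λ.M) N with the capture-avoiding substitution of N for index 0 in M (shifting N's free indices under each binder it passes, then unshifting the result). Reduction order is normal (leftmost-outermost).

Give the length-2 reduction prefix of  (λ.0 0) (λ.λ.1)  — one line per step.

Answer: after 2 steps: λ.λ.λ.1

Working:
  start: (λ.0 0) (λ.λ.1)
  step 1: (λ.λ.1) (λ.λ.1)
  step 2: λ.λ.λ.1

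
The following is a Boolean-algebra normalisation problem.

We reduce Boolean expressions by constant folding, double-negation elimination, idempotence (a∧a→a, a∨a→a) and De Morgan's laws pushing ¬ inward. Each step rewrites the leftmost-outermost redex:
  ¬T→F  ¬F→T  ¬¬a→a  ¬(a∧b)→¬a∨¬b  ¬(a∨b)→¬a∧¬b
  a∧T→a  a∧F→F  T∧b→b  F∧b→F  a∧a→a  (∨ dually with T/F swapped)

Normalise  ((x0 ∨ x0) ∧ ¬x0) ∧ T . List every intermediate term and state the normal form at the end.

  start: ((x0 ∨ x0) ∧ ¬x0) ∧ T
  [1] (x0 ∨ x0) ∧ ¬x0
  [2] x0 ∧ ¬x0

Answer: normal form = x0 ∧ ¬x0  (in 2 steps)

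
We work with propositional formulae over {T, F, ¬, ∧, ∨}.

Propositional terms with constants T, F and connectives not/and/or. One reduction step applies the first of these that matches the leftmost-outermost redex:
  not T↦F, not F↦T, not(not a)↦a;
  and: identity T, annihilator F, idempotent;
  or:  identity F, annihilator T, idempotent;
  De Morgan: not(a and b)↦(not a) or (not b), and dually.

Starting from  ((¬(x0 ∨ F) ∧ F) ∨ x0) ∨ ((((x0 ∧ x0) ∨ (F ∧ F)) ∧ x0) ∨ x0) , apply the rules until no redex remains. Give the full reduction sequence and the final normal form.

Answer: normal form = x0  (in 8 steps)

Derivation:
  start: ((¬(x0 ∨ F) ∧ F) ∨ x0) ∨ ((((x0 ∧ x0) ∨ (F ∧ F)) ∧ x0) ∨ x0)
  step 1: (F ∨ x0) ∨ ((((x0 ∧ x0) ∨ (F ∧ F)) ∧ x0) ∨ x0)
  step 2: x0 ∨ ((((x0 ∧ x0) ∨ (F ∧ F)) ∧ x0) ∨ x0)
  step 3: x0 ∨ (((x0 ∨ (F ∧ F)) ∧ x0) ∨ x0)
  step 4: x0 ∨ (((x0 ∨ F) ∧ x0) ∨ x0)
  step 5: x0 ∨ ((x0 ∧ x0) ∨ x0)
  step 6: x0 ∨ (x0 ∨ x0)
  step 7: x0 ∨ x0
  step 8: x0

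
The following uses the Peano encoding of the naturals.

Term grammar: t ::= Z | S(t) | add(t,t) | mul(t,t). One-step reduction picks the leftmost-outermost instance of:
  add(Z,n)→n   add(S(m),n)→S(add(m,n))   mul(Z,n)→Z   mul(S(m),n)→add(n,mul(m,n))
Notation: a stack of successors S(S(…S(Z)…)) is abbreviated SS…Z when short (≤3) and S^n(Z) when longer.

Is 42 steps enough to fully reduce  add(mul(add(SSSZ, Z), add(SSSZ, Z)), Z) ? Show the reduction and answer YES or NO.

Answer: YES — reaches normal form S^9(Z) in 42 ≤ 42 steps

Reduction:
  start: add(mul(add(SSSZ, Z), add(SSSZ, Z)), Z)
  [1] add(mul(S(add(SSZ, Z)), add(SSSZ, Z)), Z)
  [2] add(add(add(SSSZ, Z), mul(add(SSZ, Z), add(SSSZ, Z))), Z)
  [3] add(add(S(add(SSZ, Z)), mul(add(SSZ, Z), add(SSSZ, Z))), Z)
  [4] add(S(add(add(SSZ, Z), mul(add(SSZ, Z), add(SSSZ, Z)))), Z)
  [5] S(add(add(add(SSZ, Z), mul(add(SSZ, Z), add(SSSZ, Z))), Z))
  [6] S(add(add(S(add(SZ, Z)), mul(add(SSZ, Z), add(SSSZ, Z))), Z))
  [7] S(add(S(add(add(SZ, Z), mul(add(SSZ, Z), add(SSSZ, Z)))), Z))
  [8] S(S(add(add(add(SZ, Z), mul(add(SSZ, Z), add(SSSZ, Z))), Z)))
  [9] S(S(add(add(S(add(Z, Z)), mul(add(SSZ, Z), add(SSSZ, Z))), Z)))
  [10] S(S(add(S(add(add(Z, Z), mul(add(SSZ, Z), add(SSSZ, Z)))), Z)))
  [11] S(S(S(add(add(add(Z, Z), mul(add(SSZ, Z), add(SSSZ, Z))), Z))))
  [12] S(S(S(add(add(Z, mul(add(SSZ, Z), add(SSSZ, Z))), Z))))
  [13] S(S(S(add(mul(add(SSZ, Z), add(SSSZ, Z)), Z))))
  [14] S(S(S(add(mul(S(add(SZ, Z)), add(SSSZ, Z)), Z))))
  [15] S(S(S(add(add(add(SSSZ, Z), mul(add(SZ, Z), add(SSSZ, Z))), Z))))
  [16] S(S(S(add(add(S(add(SSZ, Z)), mul(add(SZ, Z), add(SSSZ, Z))), Z))))
  [17] S(S(S(add(S(add(add(SSZ, Z), mul(add(SZ, Z), add(SSSZ, Z)))), Z))))
  [18] S(S(S(S(add(add(add(SSZ, Z), mul(add(SZ, Z), add(SSSZ, Z))), Z)))))
  [19] S(S(S(S(add(add(S(add(SZ, Z)), mul(add(SZ, Z), add(SSSZ, Z))), Z)))))
  [20] S(S(S(S(add(S(add(add(SZ, Z), mul(add(SZ, Z), add(SSSZ, Z)))), Z)))))
  [21] S(S(S(S(S(add(add(add(SZ, Z), mul(add(SZ, Z), add(SSSZ, Z))), Z))))))
  [22] S(S(S(S(S(add(add(S(add(Z, Z)), mul(add(SZ, Z), add(SSSZ, Z))), Z))))))
  [23] S(S(S(S(S(add(S(add(add(Z, Z), mul(add(SZ, Z), add(SSSZ, Z)))), Z))))))
  [24] S(S(S(S(S(S(add(add(add(Z, Z), mul(add(SZ, Z), add(SSSZ, Z))), Z)))))))
  [25] S(S(S(S(S(S(add(add(Z, mul(add(SZ, Z), add(SSSZ, Z))), Z)))))))
  [26] S(S(S(S(S(S(add(mul(add(SZ, Z), add(SSSZ, Z)), Z)))))))
  [27] S(S(S(S(S(S(add(mul(S(add(Z, Z)), add(SSSZ, Z)), Z)))))))
  [28] S(S(S(S(S(S(add(add(add(SSSZ, Z), mul(add(Z, Z), add(SSSZ, Z))), Z)))))))
  [29] S(S(S(S(S(S(add(add(S(add(SSZ, Z)), mul(add(Z, Z), add(SSSZ, Z))), Z)))))))
  [30] S(S(S(S(S(S(add(S(add(add(SSZ, Z), mul(add(Z, Z), add(SSSZ, Z)))), Z)))))))
  [31] S(S(S(S(S(S(S(add(add(add(SSZ, Z), mul(add(Z, Z), add(SSSZ, Z))), Z))))))))
  [32] S(S(S(S(S(S(S(add(add(S(add(SZ, Z)), mul(add(Z, Z), add(SSSZ, Z))), Z))))))))
  [33] S(S(S(S(S(S(S(add(S(add(add(SZ, Z), mul(add(Z, Z), add(SSSZ, Z)))), Z))))))))
  [34] S(S(S(S(S(S(S(S(add(add(add(SZ, Z), mul(add(Z, Z), add(SSSZ, Z))), Z)))))))))
  [35] S(S(S(S(S(S(S(S(add(add(S(add(Z, Z)), mul(add(Z, Z), add(SSSZ, Z))), Z)))))))))
  [36] S(S(S(S(S(S(S(S(add(S(add(add(Z, Z), mul(add(Z, Z), add(SSSZ, Z)))), Z)))))))))
  [37] S(S(S(S(S(S(S(S(S(add(add(add(Z, Z), mul(add(Z, Z), add(SSSZ, Z))), Z))))))))))
  [38] S(S(S(S(S(S(S(S(S(add(add(Z, mul(add(Z, Z), add(SSSZ, Z))), Z))))))))))
  [39] S(S(S(S(S(S(S(S(S(add(mul(add(Z, Z), add(SSSZ, Z)), Z))))))))))
  [40] S(S(S(S(S(S(S(S(S(add(mul(Z, add(SSSZ, Z)), Z))))))))))
  [41] S(S(S(S(S(S(S(S(S(add(Z, Z))))))))))
  [42] S^9(Z)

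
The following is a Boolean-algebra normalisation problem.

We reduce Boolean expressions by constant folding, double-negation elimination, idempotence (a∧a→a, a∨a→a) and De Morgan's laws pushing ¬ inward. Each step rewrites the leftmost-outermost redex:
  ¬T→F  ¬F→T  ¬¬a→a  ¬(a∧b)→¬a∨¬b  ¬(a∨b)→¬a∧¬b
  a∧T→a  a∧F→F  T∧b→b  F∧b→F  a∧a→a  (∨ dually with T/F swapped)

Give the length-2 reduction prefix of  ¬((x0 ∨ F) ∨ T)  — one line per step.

Answer: after 2 steps: (¬x0 ∧ ¬F) ∧ ¬T

Derivation:
  start: ¬((x0 ∨ F) ∨ T)
  →1  ¬(x0 ∨ F) ∧ ¬T
  →2  (¬x0 ∧ ¬F) ∧ ¬T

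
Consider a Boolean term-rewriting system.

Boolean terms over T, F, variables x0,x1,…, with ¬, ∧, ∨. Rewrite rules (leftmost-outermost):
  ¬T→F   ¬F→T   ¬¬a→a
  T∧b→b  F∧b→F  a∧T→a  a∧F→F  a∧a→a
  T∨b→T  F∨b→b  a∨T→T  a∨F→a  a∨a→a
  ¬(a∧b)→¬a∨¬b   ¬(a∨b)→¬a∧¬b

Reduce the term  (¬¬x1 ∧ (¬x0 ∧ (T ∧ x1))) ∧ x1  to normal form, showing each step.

Answer: normal form = (x1 ∧ (¬x0 ∧ x1)) ∧ x1  (in 2 steps)

Derivation:
  start: (¬¬x1 ∧ (¬x0 ∧ (T ∧ x1))) ∧ x1
  [1] (x1 ∧ (¬x0 ∧ (T ∧ x1))) ∧ x1
  [2] (x1 ∧ (¬x0 ∧ x1)) ∧ x1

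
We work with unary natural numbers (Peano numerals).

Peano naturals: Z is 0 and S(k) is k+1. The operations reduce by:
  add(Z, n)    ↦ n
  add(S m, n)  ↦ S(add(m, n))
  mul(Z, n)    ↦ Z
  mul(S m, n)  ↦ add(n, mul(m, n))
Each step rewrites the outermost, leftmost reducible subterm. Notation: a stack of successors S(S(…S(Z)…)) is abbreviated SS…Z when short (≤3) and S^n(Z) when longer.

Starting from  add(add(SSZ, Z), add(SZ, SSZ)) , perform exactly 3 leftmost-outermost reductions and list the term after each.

  start: add(add(SSZ, Z), add(SZ, SSZ))
  [1] add(S(add(SZ, Z)), add(SZ, SSZ))
  [2] S(add(add(SZ, Z), add(SZ, SSZ)))
  [3] S(add(S(add(Z, Z)), add(SZ, SSZ)))

Answer: after 3 steps: S(add(S(add(Z, Z)), add(SZ, SSZ)))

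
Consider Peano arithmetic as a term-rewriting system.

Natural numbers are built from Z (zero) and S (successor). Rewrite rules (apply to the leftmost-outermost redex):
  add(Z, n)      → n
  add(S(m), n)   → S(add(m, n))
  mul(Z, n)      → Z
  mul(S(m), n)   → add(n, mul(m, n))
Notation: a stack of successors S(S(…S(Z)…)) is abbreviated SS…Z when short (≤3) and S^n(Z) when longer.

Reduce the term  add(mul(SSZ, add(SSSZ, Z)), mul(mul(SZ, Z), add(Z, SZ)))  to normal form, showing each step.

  start: add(mul(SSZ, add(SSSZ, Z)), mul(mul(SZ, Z), add(Z, SZ)))
  step 1: add(add(add(SSSZ, Z), mul(SZ, add(SSSZ, Z))), mul(mul(SZ, Z), add(Z, SZ)))
  step 2: add(add(S(add(SSZ, Z)), mul(SZ, add(SSSZ, Z))), mul(mul(SZ, Z), add(Z, SZ)))
  step 3: add(S(add(add(SSZ, Z), mul(SZ, add(SSSZ, Z)))), mul(mul(SZ, Z), add(Z, SZ)))
  step 4: S(add(add(add(SSZ, Z), mul(SZ, add(SSSZ, Z))), mul(mul(SZ, Z), add(Z, SZ))))
  step 5: S(add(add(S(add(SZ, Z)), mul(SZ, add(SSSZ, Z))), mul(mul(SZ, Z), add(Z, SZ))))
  step 6: S(add(S(add(add(SZ, Z), mul(SZ, add(SSSZ, Z)))), mul(mul(SZ, Z), add(Z, SZ))))
  step 7: S(S(add(add(add(SZ, Z), mul(SZ, add(SSSZ, Z))), mul(mul(SZ, Z), add(Z, SZ)))))
  step 8: S(S(add(add(S(add(Z, Z)), mul(SZ, add(SSSZ, Z))), mul(mul(SZ, Z), add(Z, SZ)))))
  step 9: S(S(add(S(add(add(Z, Z), mul(SZ, add(SSSZ, Z)))), mul(mul(SZ, Z), add(Z, SZ)))))
  step 10: S(S(S(add(add(add(Z, Z), mul(SZ, add(SSSZ, Z))), mul(mul(SZ, Z), add(Z, SZ))))))
  step 11: S(S(S(add(add(Z, mul(SZ, add(SSSZ, Z))), mul(mul(SZ, Z), add(Z, SZ))))))
  step 12: S(S(S(add(mul(SZ, add(SSSZ, Z)), mul(mul(SZ, Z), add(Z, SZ))))))
  step 13: S(S(S(add(add(add(SSSZ, Z), mul(Z, add(SSSZ, Z))), mul(mul(SZ, Z), add(Z, SZ))))))
  step 14: S(S(S(add(add(S(add(SSZ, Z)), mul(Z, add(SSSZ, Z))), mul(mul(SZ, Z), add(Z, SZ))))))
  step 15: S(S(S(add(S(add(add(SSZ, Z), mul(Z, add(SSSZ, Z)))), mul(mul(SZ, Z), add(Z, SZ))))))
  step 16: S(S(S(S(add(add(add(SSZ, Z), mul(Z, add(SSSZ, Z))), mul(mul(SZ, Z), add(Z, SZ)))))))
  step 17: S(S(S(S(add(add(S(add(SZ, Z)), mul(Z, add(SSSZ, Z))), mul(mul(SZ, Z), add(Z, SZ)))))))
  step 18: S(S(S(S(add(S(add(add(SZ, Z), mul(Z, add(SSSZ, Z)))), mul(mul(SZ, Z), add(Z, SZ)))))))
  step 19: S(S(S(S(S(add(add(add(SZ, Z), mul(Z, add(SSSZ, Z))), mul(mul(SZ, Z), add(Z, SZ))))))))
  step 20: S(S(S(S(S(add(add(S(add(Z, Z)), mul(Z, add(SSSZ, Z))), mul(mul(SZ, Z), add(Z, SZ))))))))
  step 21: S(S(S(S(S(add(S(add(add(Z, Z), mul(Z, add(SSSZ, Z)))), mul(mul(SZ, Z), add(Z, SZ))))))))
  step 22: S(S(S(S(S(S(add(add(add(Z, Z), mul(Z, add(SSSZ, Z))), mul(mul(SZ, Z), add(Z, SZ)))))))))
  step 23: S(S(S(S(S(S(add(add(Z, mul(Z, add(SSSZ, Z))), mul(mul(SZ, Z), add(Z, SZ)))))))))
  step 24: S(S(S(S(S(S(add(mul(Z, add(SSSZ, Z)), mul(mul(SZ, Z), add(Z, SZ)))))))))
  step 25: S(S(S(S(S(S(add(Z, mul(mul(SZ, Z), add(Z, SZ)))))))))
  step 26: S(S(S(S(S(S(mul(mul(SZ, Z), add(Z, SZ))))))))
  step 27: S(S(S(S(S(S(mul(add(Z, mul(Z, Z)), add(Z, SZ))))))))
  step 28: S(S(S(S(S(S(mul(mul(Z, Z), add(Z, SZ))))))))
  step 29: S(S(S(S(S(S(mul(Z, add(Z, SZ))))))))
  step 30: S^6(Z)

Answer: normal form = S^6(Z)  (in 30 steps)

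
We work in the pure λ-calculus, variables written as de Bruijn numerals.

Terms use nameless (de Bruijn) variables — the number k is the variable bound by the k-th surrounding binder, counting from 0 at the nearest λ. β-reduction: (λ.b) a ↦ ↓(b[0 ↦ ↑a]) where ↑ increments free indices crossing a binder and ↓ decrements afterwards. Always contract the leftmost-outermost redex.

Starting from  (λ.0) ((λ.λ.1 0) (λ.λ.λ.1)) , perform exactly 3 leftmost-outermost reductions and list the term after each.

  start: (λ.0) ((λ.λ.1 0) (λ.λ.λ.1))
  [1] (λ.λ.1 0) (λ.λ.λ.1)
  [2] λ.(λ.λ.λ.1) 0
  [3] λ.λ.λ.1

Answer: after 3 steps: λ.λ.λ.1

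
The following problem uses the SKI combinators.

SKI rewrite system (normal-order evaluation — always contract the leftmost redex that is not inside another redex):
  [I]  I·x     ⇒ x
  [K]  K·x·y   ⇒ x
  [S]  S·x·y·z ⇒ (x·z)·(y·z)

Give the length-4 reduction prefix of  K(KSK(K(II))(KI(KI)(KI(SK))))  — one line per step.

  start: K(KSK(K(II))(KI(KI)(KI(SK))))
  step 1: K(S(K(II))(KI(KI)(KI(SK))))
  step 2: K(S(KI)(KI(KI)(KI(SK))))
  step 3: K(S(KI)(I(KI(SK))))
  step 4: K(S(KI)(KI(SK)))

Answer: after 4 steps: K(S(KI)(KI(SK)))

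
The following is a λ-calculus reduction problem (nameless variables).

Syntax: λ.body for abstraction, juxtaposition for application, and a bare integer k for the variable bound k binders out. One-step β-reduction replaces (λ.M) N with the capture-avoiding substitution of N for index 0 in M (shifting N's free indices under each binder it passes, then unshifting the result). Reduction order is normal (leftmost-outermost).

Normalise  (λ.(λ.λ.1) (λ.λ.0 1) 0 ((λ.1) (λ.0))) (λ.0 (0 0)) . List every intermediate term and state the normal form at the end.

  start: (λ.(λ.λ.1) (λ.λ.0 1) 0 ((λ.1) (λ.0))) (λ.0 (0 0))
  [1] (λ.λ.1) (λ.λ.0 1) (λ.0 (0 0)) ((λ.λ.0 (0 0)) (λ.0))
  [2] (λ.λ.λ.0 1) (λ.0 (0 0)) ((λ.λ.0 (0 0)) (λ.0))
  [3] (λ.λ.0 1) ((λ.λ.0 (0 0)) (λ.0))
  [4] λ.0 ((λ.λ.0 (0 0)) (λ.0))
  [5] λ.0 (λ.0 (0 0))

Answer: normal form = λ.0 (λ.0 (0 0))  (in 5 steps)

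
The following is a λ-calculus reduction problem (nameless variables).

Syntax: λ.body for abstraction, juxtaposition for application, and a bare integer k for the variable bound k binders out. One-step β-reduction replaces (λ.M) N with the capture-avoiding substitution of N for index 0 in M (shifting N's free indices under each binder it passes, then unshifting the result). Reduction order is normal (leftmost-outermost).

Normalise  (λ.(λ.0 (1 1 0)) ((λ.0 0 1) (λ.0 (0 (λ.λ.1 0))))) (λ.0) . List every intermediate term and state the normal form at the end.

Answer: normal form = λ.0  (in 43 steps)

Reduction:
  start: (λ.(λ.0 (1 1 0)) ((λ.0 0 1) (λ.0 (0 (λ.λ.1 0))))) (λ.0)
  step 1: (λ.0 ((λ.0) (λ.0) 0)) ((λ.0 0 (λ.0)) (λ.0 (0 (λ.λ.1 0))))
  step 2: (λ.0 0 (λ.0)) (λ.0 (0 (λ.λ.1 0))) ((λ.0) (λ.0) ((λ.0 0 (λ.0)) (λ.0 (0 (λ.λ.1 0)))))
  step 3: (λ.0 (0 (λ.λ.1 0))) (λ.0 (0 (λ.λ.1 0))) (λ.0) ((λ.0) (λ.0) ((λ.0 0 (λ.0)) (λ.0 (0 (λ.λ.1 0)))))
  step 4: (λ.0 (0 (λ.λ.1 0))) ((λ.0 (0 (λ.λ.1 0))) (λ.λ.1 0)) (λ.0) ((λ.0) (λ.0) ((λ.0 0 (λ.0)) (λ.0 (0 (λ.λ.1 0)))))
  step 5: (λ.0 (0 (λ.λ.1 0))) (λ.λ.1 0) ((λ.0 (0 (λ.λ.1 0))) (λ.λ.1 0) (λ.λ.1 0)) (λ.0) ((λ.0) (λ.0) ((λ.0 0 (λ.0)) (λ.0 (0 (λ.λ.1 0)))))
  step 6: (λ.λ.1 0) ((λ.λ.1 0) (λ.λ.1 0)) ((λ.0 (0 (λ.λ.1 0))) (λ.λ.1 0) (λ.λ.1 0)) (λ.0) ((λ.0) (λ.0) ((λ.0 0 (λ.0)) (λ.0 (0 (λ.λ.1 0)))))
  step 7: (λ.(λ.λ.1 0) (λ.λ.1 0) 0) ((λ.0 (0 (λ.λ.1 0))) (λ.λ.1 0) (λ.λ.1 0)) (λ.0) ((λ.0) (λ.0) ((λ.0 0 (λ.0)) (λ.0 (0 (λ.λ.1 0)))))
  step 8: (λ.λ.1 0) (λ.λ.1 0) ((λ.0 (0 (λ.λ.1 0))) (λ.λ.1 0) (λ.λ.1 0)) (λ.0) ((λ.0) (λ.0) ((λ.0 0 (λ.0)) (λ.0 (0 (λ.λ.1 0)))))
  step 9: (λ.(λ.λ.1 0) 0) ((λ.0 (0 (λ.λ.1 0))) (λ.λ.1 0) (λ.λ.1 0)) (λ.0) ((λ.0) (λ.0) ((λ.0 0 (λ.0)) (λ.0 (0 (λ.λ.1 0)))))
  step 10: (λ.λ.1 0) ((λ.0 (0 (λ.λ.1 0))) (λ.λ.1 0) (λ.λ.1 0)) (λ.0) ((λ.0) (λ.0) ((λ.0 0 (λ.0)) (λ.0 (0 (λ.λ.1 0)))))
  step 11: (λ.(λ.0 (0 (λ.λ.1 0))) (λ.λ.1 0) (λ.λ.1 0) 0) (λ.0) ((λ.0) (λ.0) ((λ.0 0 (λ.0)) (λ.0 (0 (λ.λ.1 0)))))
  step 12: (λ.0 (0 (λ.λ.1 0))) (λ.λ.1 0) (λ.λ.1 0) (λ.0) ((λ.0) (λ.0) ((λ.0 0 (λ.0)) (λ.0 (0 (λ.λ.1 0)))))
  step 13: (λ.λ.1 0) ((λ.λ.1 0) (λ.λ.1 0)) (λ.λ.1 0) (λ.0) ((λ.0) (λ.0) ((λ.0 0 (λ.0)) (λ.0 (0 (λ.λ.1 0)))))
  step 14: (λ.(λ.λ.1 0) (λ.λ.1 0) 0) (λ.λ.1 0) (λ.0) ((λ.0) (λ.0) ((λ.0 0 (λ.0)) (λ.0 (0 (λ.λ.1 0)))))
  step 15: (λ.λ.1 0) (λ.λ.1 0) (λ.λ.1 0) (λ.0) ((λ.0) (λ.0) ((λ.0 0 (λ.0)) (λ.0 (0 (λ.λ.1 0)))))
  step 16: (λ.(λ.λ.1 0) 0) (λ.λ.1 0) (λ.0) ((λ.0) (λ.0) ((λ.0 0 (λ.0)) (λ.0 (0 (λ.λ.1 0)))))
  step 17: (λ.λ.1 0) (λ.λ.1 0) (λ.0) ((λ.0) (λ.0) ((λ.0 0 (λ.0)) (λ.0 (0 (λ.λ.1 0)))))
  step 18: (λ.(λ.λ.1 0) 0) (λ.0) ((λ.0) (λ.0) ((λ.0 0 (λ.0)) (λ.0 (0 (λ.λ.1 0)))))
  step 19: (λ.λ.1 0) (λ.0) ((λ.0) (λ.0) ((λ.0 0 (λ.0)) (λ.0 (0 (λ.λ.1 0)))))
  step 20: (λ.(λ.0) 0) ((λ.0) (λ.0) ((λ.0 0 (λ.0)) (λ.0 (0 (λ.λ.1 0)))))
  step 21: (λ.0) ((λ.0) (λ.0) ((λ.0 0 (λ.0)) (λ.0 (0 (λ.λ.1 0)))))
  step 22: (λ.0) (λ.0) ((λ.0 0 (λ.0)) (λ.0 (0 (λ.λ.1 0))))
  step 23: (λ.0) ((λ.0 0 (λ.0)) (λ.0 (0 (λ.λ.1 0))))
  step 24: (λ.0 0 (λ.0)) (λ.0 (0 (λ.λ.1 0)))
  step 25: (λ.0 (0 (λ.λ.1 0))) (λ.0 (0 (λ.λ.1 0))) (λ.0)
  step 26: (λ.0 (0 (λ.λ.1 0))) ((λ.0 (0 (λ.λ.1 0))) (λ.λ.1 0)) (λ.0)
  step 27: (λ.0 (0 (λ.λ.1 0))) (λ.λ.1 0) ((λ.0 (0 (λ.λ.1 0))) (λ.λ.1 0) (λ.λ.1 0)) (λ.0)
  step 28: (λ.λ.1 0) ((λ.λ.1 0) (λ.λ.1 0)) ((λ.0 (0 (λ.λ.1 0))) (λ.λ.1 0) (λ.λ.1 0)) (λ.0)
  step 29: (λ.(λ.λ.1 0) (λ.λ.1 0) 0) ((λ.0 (0 (λ.λ.1 0))) (λ.λ.1 0) (λ.λ.1 0)) (λ.0)
  step 30: (λ.λ.1 0) (λ.λ.1 0) ((λ.0 (0 (λ.λ.1 0))) (λ.λ.1 0) (λ.λ.1 0)) (λ.0)
  step 31: (λ.(λ.λ.1 0) 0) ((λ.0 (0 (λ.λ.1 0))) (λ.λ.1 0) (λ.λ.1 0)) (λ.0)
  step 32: (λ.λ.1 0) ((λ.0 (0 (λ.λ.1 0))) (λ.λ.1 0) (λ.λ.1 0)) (λ.0)
  step 33: (λ.(λ.0 (0 (λ.λ.1 0))) (λ.λ.1 0) (λ.λ.1 0) 0) (λ.0)
  step 34: (λ.0 (0 (λ.λ.1 0))) (λ.λ.1 0) (λ.λ.1 0) (λ.0)
  step 35: (λ.λ.1 0) ((λ.λ.1 0) (λ.λ.1 0)) (λ.λ.1 0) (λ.0)
  step 36: (λ.(λ.λ.1 0) (λ.λ.1 0) 0) (λ.λ.1 0) (λ.0)
  step 37: (λ.λ.1 0) (λ.λ.1 0) (λ.λ.1 0) (λ.0)
  step 38: (λ.(λ.λ.1 0) 0) (λ.λ.1 0) (λ.0)
  step 39: (λ.λ.1 0) (λ.λ.1 0) (λ.0)
  step 40: (λ.(λ.λ.1 0) 0) (λ.0)
  step 41: (λ.λ.1 0) (λ.0)
  step 42: λ.(λ.0) 0
  step 43: λ.0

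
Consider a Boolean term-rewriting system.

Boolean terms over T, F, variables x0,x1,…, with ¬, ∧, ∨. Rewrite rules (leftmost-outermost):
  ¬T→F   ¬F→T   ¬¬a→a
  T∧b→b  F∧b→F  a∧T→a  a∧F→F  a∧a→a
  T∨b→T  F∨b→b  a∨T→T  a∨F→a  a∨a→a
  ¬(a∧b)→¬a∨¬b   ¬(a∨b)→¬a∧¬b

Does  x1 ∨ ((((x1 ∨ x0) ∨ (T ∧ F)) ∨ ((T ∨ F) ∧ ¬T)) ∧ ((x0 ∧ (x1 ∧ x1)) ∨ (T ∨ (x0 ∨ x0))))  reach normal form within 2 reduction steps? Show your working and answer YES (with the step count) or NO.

  start: x1 ∨ ((((x1 ∨ x0) ∨ (T ∧ F)) ∨ ((T ∨ F) ∧ ¬T)) ∧ ((x0 ∧ (x1 ∧ x1)) ∨ (T ∨ (x0 ∨ x0))))
  [1] x1 ∨ ((((x1 ∨ x0) ∨ F) ∨ ((T ∨ F) ∧ ¬T)) ∧ ((x0 ∧ (x1 ∧ x1)) ∨ (T ∨ (x0 ∨ x0))))
  [2] x1 ∨ (((x1 ∨ x0) ∨ ((T ∨ F) ∧ ¬T)) ∧ ((x0 ∧ (x1 ∧ x1)) ∨ (T ∨ (x0 ∨ x0))))

Answer: NO — after 2 steps the term is x1 ∨ (((x1 ∨ x0) ∨ ((T ∨ F) ∧ ¬T)) ∧ ((x0 ∧ (x1 ∧ x1)) ∨ (T ∨ (x0 ∨ x0)))), not yet normal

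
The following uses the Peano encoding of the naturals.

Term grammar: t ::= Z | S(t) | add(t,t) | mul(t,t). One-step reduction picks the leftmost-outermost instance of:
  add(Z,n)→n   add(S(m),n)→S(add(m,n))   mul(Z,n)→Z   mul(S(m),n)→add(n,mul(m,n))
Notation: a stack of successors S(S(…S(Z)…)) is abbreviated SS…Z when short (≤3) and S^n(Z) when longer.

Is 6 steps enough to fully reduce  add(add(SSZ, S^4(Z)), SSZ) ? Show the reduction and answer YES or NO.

Answer: NO — after 6 steps the term is S(S(S(add(SSSZ, SSZ)))), not yet normal

Working:
  start: add(add(SSZ, S^4(Z)), SSZ)
  step 1: add(S(add(SZ, S^4(Z))), SSZ)
  step 2: S(add(add(SZ, S^4(Z)), SSZ))
  step 3: S(add(S(add(Z, S^4(Z))), SSZ))
  step 4: S(S(add(add(Z, S^4(Z)), SSZ)))
  step 5: S(S(add(S^4(Z), SSZ)))
  step 6: S(S(S(add(SSSZ, SSZ))))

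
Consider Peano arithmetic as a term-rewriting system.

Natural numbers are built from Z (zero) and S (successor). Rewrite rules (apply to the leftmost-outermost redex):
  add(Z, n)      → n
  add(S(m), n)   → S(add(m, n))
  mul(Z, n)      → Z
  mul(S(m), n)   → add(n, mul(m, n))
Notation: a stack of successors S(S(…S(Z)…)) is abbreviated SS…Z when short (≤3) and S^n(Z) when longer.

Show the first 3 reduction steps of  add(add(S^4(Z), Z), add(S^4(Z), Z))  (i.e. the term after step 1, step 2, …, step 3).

Answer: after 3 steps: S(add(S(add(SSZ, Z)), add(S^4(Z), Z)))

Reduction:
  start: add(add(S^4(Z), Z), add(S^4(Z), Z))
  [1] add(S(add(SSSZ, Z)), add(S^4(Z), Z))
  [2] S(add(add(SSSZ, Z), add(S^4(Z), Z)))
  [3] S(add(S(add(SSZ, Z)), add(S^4(Z), Z)))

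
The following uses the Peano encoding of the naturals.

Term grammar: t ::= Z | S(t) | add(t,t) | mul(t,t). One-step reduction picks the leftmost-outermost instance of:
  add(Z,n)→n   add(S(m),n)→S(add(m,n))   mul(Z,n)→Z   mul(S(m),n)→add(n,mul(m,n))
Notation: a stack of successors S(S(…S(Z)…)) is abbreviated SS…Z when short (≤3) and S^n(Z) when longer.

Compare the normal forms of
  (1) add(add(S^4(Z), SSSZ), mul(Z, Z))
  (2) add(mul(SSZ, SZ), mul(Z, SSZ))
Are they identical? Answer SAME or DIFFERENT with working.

Answer: DIFFERENT — A ⇓ S^7(Z), B ⇓ SSZ

Working:
Term A:
  start: add(add(S^4(Z), SSSZ), mul(Z, Z))
  →1  add(S(add(SSSZ, SSSZ)), mul(Z, Z))
  →2  S(add(add(SSSZ, SSSZ), mul(Z, Z)))
  →3  S(add(S(add(SSZ, SSSZ)), mul(Z, Z)))
  →4  S(S(add(add(SSZ, SSSZ), mul(Z, Z))))
  →5  S(S(add(S(add(SZ, SSSZ)), mul(Z, Z))))
  →6  S(S(S(add(add(SZ, SSSZ), mul(Z, Z)))))
  →7  S(S(S(add(S(add(Z, SSSZ)), mul(Z, Z)))))
  →8  S(S(S(S(add(add(Z, SSSZ), mul(Z, Z))))))
  →9  S(S(S(S(add(SSSZ, mul(Z, Z))))))
  →10  S(S(S(S(S(add(SSZ, mul(Z, Z)))))))
  →11  S(S(S(S(S(S(add(SZ, mul(Z, Z))))))))
  →12  S(S(S(S(S(S(S(add(Z, mul(Z, Z)))))))))
  →13  S(S(S(S(S(S(S(mul(Z, Z))))))))
  →14  S^7(Z)

Term B:
  start: add(mul(SSZ, SZ), mul(Z, SSZ))
  →1  add(add(SZ, mul(SZ, SZ)), mul(Z, SSZ))
  →2  add(S(add(Z, mul(SZ, SZ))), mul(Z, SSZ))
  →3  S(add(add(Z, mul(SZ, SZ)), mul(Z, SSZ)))
  →4  S(add(mul(SZ, SZ), mul(Z, SSZ)))
  →5  S(add(add(SZ, mul(Z, SZ)), mul(Z, SSZ)))
  →6  S(add(S(add(Z, mul(Z, SZ))), mul(Z, SSZ)))
  →7  S(S(add(add(Z, mul(Z, SZ)), mul(Z, SSZ))))
  →8  S(S(add(mul(Z, SZ), mul(Z, SSZ))))
  →9  S(S(add(Z, mul(Z, SSZ))))
  →10  S(S(mul(Z, SSZ)))
  →11  SSZ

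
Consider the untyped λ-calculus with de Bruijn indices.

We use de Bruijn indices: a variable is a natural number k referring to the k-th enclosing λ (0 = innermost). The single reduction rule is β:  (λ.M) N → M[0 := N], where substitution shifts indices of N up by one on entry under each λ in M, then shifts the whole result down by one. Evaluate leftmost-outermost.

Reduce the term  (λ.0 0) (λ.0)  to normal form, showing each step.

Answer: normal form = λ.0  (in 2 steps)

Derivation:
  start: (λ.0 0) (λ.0)
  →1  (λ.0) (λ.0)
  →2  λ.0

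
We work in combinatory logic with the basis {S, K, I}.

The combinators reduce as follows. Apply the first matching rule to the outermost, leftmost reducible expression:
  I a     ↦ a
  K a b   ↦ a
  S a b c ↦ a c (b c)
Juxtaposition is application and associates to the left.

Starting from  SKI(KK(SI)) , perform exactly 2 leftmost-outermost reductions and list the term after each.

Answer: after 2 steps: KK(SI)

Derivation:
  start: SKI(KK(SI))
  [1] K(KK(SI))(I(KK(SI)))
  [2] KK(SI)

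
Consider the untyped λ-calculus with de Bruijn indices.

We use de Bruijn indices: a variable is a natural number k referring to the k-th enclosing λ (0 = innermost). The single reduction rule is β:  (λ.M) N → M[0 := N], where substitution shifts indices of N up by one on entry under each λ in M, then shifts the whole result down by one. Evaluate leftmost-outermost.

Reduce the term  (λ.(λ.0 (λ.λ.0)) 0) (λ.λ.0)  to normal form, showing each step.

  start: (λ.(λ.0 (λ.λ.0)) 0) (λ.λ.0)
  [1] (λ.0 (λ.λ.0)) (λ.λ.0)
  [2] (λ.λ.0) (λ.λ.0)
  [3] λ.0

Answer: normal form = λ.0  (in 3 steps)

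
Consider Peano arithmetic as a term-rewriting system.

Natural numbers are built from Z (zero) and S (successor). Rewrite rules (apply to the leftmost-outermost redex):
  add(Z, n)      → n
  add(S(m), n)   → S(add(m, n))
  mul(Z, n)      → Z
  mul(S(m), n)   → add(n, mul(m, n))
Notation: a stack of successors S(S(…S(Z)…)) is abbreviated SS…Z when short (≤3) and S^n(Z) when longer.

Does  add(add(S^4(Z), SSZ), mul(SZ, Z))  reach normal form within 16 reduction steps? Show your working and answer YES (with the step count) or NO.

Answer: YES — reaches normal form S^6(Z) in 15 ≤ 16 steps

Derivation:
  start: add(add(S^4(Z), SSZ), mul(SZ, Z))
  [1] add(S(add(SSSZ, SSZ)), mul(SZ, Z))
  [2] S(add(add(SSSZ, SSZ), mul(SZ, Z)))
  [3] S(add(S(add(SSZ, SSZ)), mul(SZ, Z)))
  [4] S(S(add(add(SSZ, SSZ), mul(SZ, Z))))
  [5] S(S(add(S(add(SZ, SSZ)), mul(SZ, Z))))
  [6] S(S(S(add(add(SZ, SSZ), mul(SZ, Z)))))
  [7] S(S(S(add(S(add(Z, SSZ)), mul(SZ, Z)))))
  [8] S(S(S(S(add(add(Z, SSZ), mul(SZ, Z))))))
  [9] S(S(S(S(add(SSZ, mul(SZ, Z))))))
  [10] S(S(S(S(S(add(SZ, mul(SZ, Z)))))))
  [11] S(S(S(S(S(S(add(Z, mul(SZ, Z))))))))
  [12] S(S(S(S(S(S(mul(SZ, Z)))))))
  [13] S(S(S(S(S(S(add(Z, mul(Z, Z))))))))
  [14] S(S(S(S(S(S(mul(Z, Z)))))))
  [15] S^6(Z)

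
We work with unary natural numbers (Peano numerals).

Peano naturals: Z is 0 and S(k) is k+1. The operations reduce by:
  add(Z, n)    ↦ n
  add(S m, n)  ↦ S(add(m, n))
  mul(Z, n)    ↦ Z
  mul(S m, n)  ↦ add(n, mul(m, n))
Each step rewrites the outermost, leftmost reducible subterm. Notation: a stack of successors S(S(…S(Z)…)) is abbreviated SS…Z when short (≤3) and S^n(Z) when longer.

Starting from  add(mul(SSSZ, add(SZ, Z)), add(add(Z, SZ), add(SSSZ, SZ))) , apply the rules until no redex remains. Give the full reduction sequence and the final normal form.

  start: add(mul(SSSZ, add(SZ, Z)), add(add(Z, SZ), add(SSSZ, SZ)))
  →1  add(add(add(SZ, Z), mul(SSZ, add(SZ, Z))), add(add(Z, SZ), add(SSSZ, SZ)))
  →2  add(add(S(add(Z, Z)), mul(SSZ, add(SZ, Z))), add(add(Z, SZ), add(SSSZ, SZ)))
  →3  add(S(add(add(Z, Z), mul(SSZ, add(SZ, Z)))), add(add(Z, SZ), add(SSSZ, SZ)))
  →4  S(add(add(add(Z, Z), mul(SSZ, add(SZ, Z))), add(add(Z, SZ), add(SSSZ, SZ))))
  →5  S(add(add(Z, mul(SSZ, add(SZ, Z))), add(add(Z, SZ), add(SSSZ, SZ))))
  →6  S(add(mul(SSZ, add(SZ, Z)), add(add(Z, SZ), add(SSSZ, SZ))))
  →7  S(add(add(add(SZ, Z), mul(SZ, add(SZ, Z))), add(add(Z, SZ), add(SSSZ, SZ))))
  →8  S(add(add(S(add(Z, Z)), mul(SZ, add(SZ, Z))), add(add(Z, SZ), add(SSSZ, SZ))))
  →9  S(add(S(add(add(Z, Z), mul(SZ, add(SZ, Z)))), add(add(Z, SZ), add(SSSZ, SZ))))
  →10  S(S(add(add(add(Z, Z), mul(SZ, add(SZ, Z))), add(add(Z, SZ), add(SSSZ, SZ)))))
  →11  S(S(add(add(Z, mul(SZ, add(SZ, Z))), add(add(Z, SZ), add(SSSZ, SZ)))))
  →12  S(S(add(mul(SZ, add(SZ, Z)), add(add(Z, SZ), add(SSSZ, SZ)))))
  →13  S(S(add(add(add(SZ, Z), mul(Z, add(SZ, Z))), add(add(Z, SZ), add(SSSZ, SZ)))))
  →14  S(S(add(add(S(add(Z, Z)), mul(Z, add(SZ, Z))), add(add(Z, SZ), add(SSSZ, SZ)))))
  →15  S(S(add(S(add(add(Z, Z), mul(Z, add(SZ, Z)))), add(add(Z, SZ), add(SSSZ, SZ)))))
  →16  S(S(S(add(add(add(Z, Z), mul(Z, add(SZ, Z))), add(add(Z, SZ), add(SSSZ, SZ))))))
  →17  S(S(S(add(add(Z, mul(Z, add(SZ, Z))), add(add(Z, SZ), add(SSSZ, SZ))))))
  →18  S(S(S(add(mul(Z, add(SZ, Z)), add(add(Z, SZ), add(SSSZ, SZ))))))
  →19  S(S(S(add(Z, add(add(Z, SZ), add(SSSZ, SZ))))))
  →20  S(S(S(add(add(Z, SZ), add(SSSZ, SZ)))))
  →21  S(S(S(add(SZ, add(SSSZ, SZ)))))
  →22  S(S(S(S(add(Z, add(SSSZ, SZ))))))
  →23  S(S(S(S(add(SSSZ, SZ)))))
  →24  S(S(S(S(S(add(SSZ, SZ))))))
  →25  S(S(S(S(S(S(add(SZ, SZ)))))))
  →26  S(S(S(S(S(S(S(add(Z, SZ))))))))
  →27  S^8(Z)

Answer: normal form = S^8(Z)  (in 27 steps)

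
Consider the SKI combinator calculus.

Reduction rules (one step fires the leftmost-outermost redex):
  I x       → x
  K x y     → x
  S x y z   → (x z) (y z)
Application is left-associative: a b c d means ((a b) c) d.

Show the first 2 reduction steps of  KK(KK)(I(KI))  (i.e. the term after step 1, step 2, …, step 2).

  start: KK(KK)(I(KI))
  step 1: K(I(KI))
  step 2: K(KI)

Answer: after 2 steps: K(KI)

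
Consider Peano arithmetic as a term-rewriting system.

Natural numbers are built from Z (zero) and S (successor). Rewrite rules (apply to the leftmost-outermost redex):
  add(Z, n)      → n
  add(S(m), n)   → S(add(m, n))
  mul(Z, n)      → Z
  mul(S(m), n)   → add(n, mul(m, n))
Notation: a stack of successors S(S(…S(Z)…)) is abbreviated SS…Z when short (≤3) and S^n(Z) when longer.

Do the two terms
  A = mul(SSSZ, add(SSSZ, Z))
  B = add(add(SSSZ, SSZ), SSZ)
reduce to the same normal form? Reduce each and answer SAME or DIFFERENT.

Term A:
  start: mul(SSSZ, add(SSSZ, Z))
  [1] add(add(SSSZ, Z), mul(SSZ, add(SSSZ, Z)))
  [2] add(S(add(SSZ, Z)), mul(SSZ, add(SSSZ, Z)))
  [3] S(add(add(SSZ, Z), mul(SSZ, add(SSSZ, Z))))
  [4] S(add(S(add(SZ, Z)), mul(SSZ, add(SSSZ, Z))))
  [5] S(S(add(add(SZ, Z), mul(SSZ, add(SSSZ, Z)))))
  [6] S(S(add(S(add(Z, Z)), mul(SSZ, add(SSSZ, Z)))))
  [7] S(S(S(add(add(Z, Z), mul(SSZ, add(SSSZ, Z))))))
  [8] S(S(S(add(Z, mul(SSZ, add(SSSZ, Z))))))
  [9] S(S(S(mul(SSZ, add(SSSZ, Z)))))
  [10] S(S(S(add(add(SSSZ, Z), mul(SZ, add(SSSZ, Z))))))
  [11] S(S(S(add(S(add(SSZ, Z)), mul(SZ, add(SSSZ, Z))))))
  [12] S(S(S(S(add(add(SSZ, Z), mul(SZ, add(SSSZ, Z)))))))
  [13] S(S(S(S(add(S(add(SZ, Z)), mul(SZ, add(SSSZ, Z)))))))
  [14] S(S(S(S(S(add(add(SZ, Z), mul(SZ, add(SSSZ, Z))))))))
  [15] S(S(S(S(S(add(S(add(Z, Z)), mul(SZ, add(SSSZ, Z))))))))
  [16] S(S(S(S(S(S(add(add(Z, Z), mul(SZ, add(SSSZ, Z)))))))))
  [17] S(S(S(S(S(S(add(Z, mul(SZ, add(SSSZ, Z)))))))))
  [18] S(S(S(S(S(S(mul(SZ, add(SSSZ, Z))))))))
  [19] S(S(S(S(S(S(add(add(SSSZ, Z), mul(Z, add(SSSZ, Z)))))))))
  [20] S(S(S(S(S(S(add(S(add(SSZ, Z)), mul(Z, add(SSSZ, Z)))))))))
  [21] S(S(S(S(S(S(S(add(add(SSZ, Z), mul(Z, add(SSSZ, Z))))))))))
  [22] S(S(S(S(S(S(S(add(S(add(SZ, Z)), mul(Z, add(SSSZ, Z))))))))))
  [23] S(S(S(S(S(S(S(S(add(add(SZ, Z), mul(Z, add(SSSZ, Z)))))))))))
  [24] S(S(S(S(S(S(S(S(add(S(add(Z, Z)), mul(Z, add(SSSZ, Z)))))))))))
  [25] S(S(S(S(S(S(S(S(S(add(add(Z, Z), mul(Z, add(SSSZ, Z))))))))))))
  [26] S(S(S(S(S(S(S(S(S(add(Z, mul(Z, add(SSSZ, Z))))))))))))
  [27] S(S(S(S(S(S(S(S(S(mul(Z, add(SSSZ, Z)))))))))))
  [28] S^9(Z)

Term B:
  start: add(add(SSSZ, SSZ), SSZ)
  [1] add(S(add(SSZ, SSZ)), SSZ)
  [2] S(add(add(SSZ, SSZ), SSZ))
  [3] S(add(S(add(SZ, SSZ)), SSZ))
  [4] S(S(add(add(SZ, SSZ), SSZ)))
  [5] S(S(add(S(add(Z, SSZ)), SSZ)))
  [6] S(S(S(add(add(Z, SSZ), SSZ))))
  [7] S(S(S(add(SSZ, SSZ))))
  [8] S(S(S(S(add(SZ, SSZ)))))
  [9] S(S(S(S(S(add(Z, SSZ))))))
  [10] S^7(Z)

Answer: DIFFERENT — A ⇓ S^9(Z), B ⇓ S^7(Z)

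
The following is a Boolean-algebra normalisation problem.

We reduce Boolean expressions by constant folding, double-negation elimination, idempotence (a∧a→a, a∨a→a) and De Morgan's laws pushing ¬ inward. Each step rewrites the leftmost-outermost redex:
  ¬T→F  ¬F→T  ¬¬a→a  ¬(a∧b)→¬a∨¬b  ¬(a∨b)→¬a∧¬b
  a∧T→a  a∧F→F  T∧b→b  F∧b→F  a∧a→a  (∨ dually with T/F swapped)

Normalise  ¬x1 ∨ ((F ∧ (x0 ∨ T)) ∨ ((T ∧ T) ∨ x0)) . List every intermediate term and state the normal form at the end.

  start: ¬x1 ∨ ((F ∧ (x0 ∨ T)) ∨ ((T ∧ T) ∨ x0))
  step 1: ¬x1 ∨ (F ∨ ((T ∧ T) ∨ x0))
  step 2: ¬x1 ∨ ((T ∧ T) ∨ x0)
  step 3: ¬x1 ∨ (T ∨ x0)
  step 4: ¬x1 ∨ T
  step 5: T

Answer: normal form = T  (in 5 steps)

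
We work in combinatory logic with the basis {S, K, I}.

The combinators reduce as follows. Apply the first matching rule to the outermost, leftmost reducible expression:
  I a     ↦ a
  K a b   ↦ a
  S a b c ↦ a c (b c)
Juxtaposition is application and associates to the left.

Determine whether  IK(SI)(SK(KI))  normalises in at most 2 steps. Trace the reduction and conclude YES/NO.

Answer: YES — reaches normal form SI in 2 ≤ 2 steps

Reduction:
  start: IK(SI)(SK(KI))
  step 1: K(SI)(SK(KI))
  step 2: SI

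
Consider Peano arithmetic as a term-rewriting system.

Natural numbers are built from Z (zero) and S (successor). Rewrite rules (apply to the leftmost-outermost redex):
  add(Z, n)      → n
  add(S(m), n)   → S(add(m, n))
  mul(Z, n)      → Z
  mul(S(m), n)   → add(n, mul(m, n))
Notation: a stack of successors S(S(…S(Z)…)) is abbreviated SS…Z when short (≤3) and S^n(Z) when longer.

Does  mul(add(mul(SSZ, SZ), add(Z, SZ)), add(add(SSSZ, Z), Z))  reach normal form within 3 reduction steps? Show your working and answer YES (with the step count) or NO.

Answer: NO — after 3 steps the term is mul(S(add(add(Z, mul(SZ, SZ)), add(Z, SZ))), add(add(SSSZ, Z), Z)), not yet normal

Derivation:
  start: mul(add(mul(SSZ, SZ), add(Z, SZ)), add(add(SSSZ, Z), Z))
  step 1: mul(add(add(SZ, mul(SZ, SZ)), add(Z, SZ)), add(add(SSSZ, Z), Z))
  step 2: mul(add(S(add(Z, mul(SZ, SZ))), add(Z, SZ)), add(add(SSSZ, Z), Z))
  step 3: mul(S(add(add(Z, mul(SZ, SZ)), add(Z, SZ))), add(add(SSSZ, Z), Z))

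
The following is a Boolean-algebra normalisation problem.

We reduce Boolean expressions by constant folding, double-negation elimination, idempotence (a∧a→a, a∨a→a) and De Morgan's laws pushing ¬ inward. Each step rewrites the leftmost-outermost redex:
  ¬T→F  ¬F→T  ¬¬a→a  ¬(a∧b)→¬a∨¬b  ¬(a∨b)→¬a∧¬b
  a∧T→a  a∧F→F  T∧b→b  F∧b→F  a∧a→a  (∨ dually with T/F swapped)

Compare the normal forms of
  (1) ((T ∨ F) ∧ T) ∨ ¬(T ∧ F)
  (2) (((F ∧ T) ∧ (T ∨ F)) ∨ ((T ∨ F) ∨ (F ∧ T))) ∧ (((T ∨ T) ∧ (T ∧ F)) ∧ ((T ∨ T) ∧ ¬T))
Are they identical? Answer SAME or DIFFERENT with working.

Term A:
  start: ((T ∨ F) ∧ T) ∨ ¬(T ∧ F)
  step 1: (T ∨ F) ∨ ¬(T ∧ F)
  step 2: T ∨ ¬(T ∧ F)
  step 3: T

Term B:
  start: (((F ∧ T) ∧ (T ∨ F)) ∨ ((T ∨ F) ∨ (F ∧ T))) ∧ (((T ∨ T) ∧ (T ∧ F)) ∧ ((T ∨ T) ∧ ¬T))
  step 1: ((F ∧ (T ∨ F)) ∨ ((T ∨ F) ∨ (F ∧ T))) ∧ (((T ∨ T) ∧ (T ∧ F)) ∧ ((T ∨ T) ∧ ¬T))
  step 2: (F ∨ ((T ∨ F) ∨ (F ∧ T))) ∧ (((T ∨ T) ∧ (T ∧ F)) ∧ ((T ∨ T) ∧ ¬T))
  step 3: ((T ∨ F) ∨ (F ∧ T)) ∧ (((T ∨ T) ∧ (T ∧ F)) ∧ ((T ∨ T) ∧ ¬T))
  step 4: (T ∨ (F ∧ T)) ∧ (((T ∨ T) ∧ (T ∧ F)) ∧ ((T ∨ T) ∧ ¬T))
  step 5: T ∧ (((T ∨ T) ∧ (T ∧ F)) ∧ ((T ∨ T) ∧ ¬T))
  step 6: ((T ∨ T) ∧ (T ∧ F)) ∧ ((T ∨ T) ∧ ¬T)
  step 7: (T ∧ (T ∧ F)) ∧ ((T ∨ T) ∧ ¬T)
  step 8: (T ∧ F) ∧ ((T ∨ T) ∧ ¬T)
  step 9: F ∧ ((T ∨ T) ∧ ¬T)
  step 10: F

Answer: DIFFERENT — A ⇓ T, B ⇓ F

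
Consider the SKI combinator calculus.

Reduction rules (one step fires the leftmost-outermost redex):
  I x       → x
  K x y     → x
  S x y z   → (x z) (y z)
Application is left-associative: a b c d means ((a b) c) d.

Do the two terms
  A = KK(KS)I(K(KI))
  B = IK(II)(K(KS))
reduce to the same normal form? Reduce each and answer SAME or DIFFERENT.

Answer: SAME — A ⇓ I, B ⇓ I

Working:
Term A:
  start: KK(KS)I(K(KI))
  [1] KI(K(KI))
  [2] I

Term B:
  start: IK(II)(K(KS))
  [1] K(II)(K(KS))
  [2] II
  [3] I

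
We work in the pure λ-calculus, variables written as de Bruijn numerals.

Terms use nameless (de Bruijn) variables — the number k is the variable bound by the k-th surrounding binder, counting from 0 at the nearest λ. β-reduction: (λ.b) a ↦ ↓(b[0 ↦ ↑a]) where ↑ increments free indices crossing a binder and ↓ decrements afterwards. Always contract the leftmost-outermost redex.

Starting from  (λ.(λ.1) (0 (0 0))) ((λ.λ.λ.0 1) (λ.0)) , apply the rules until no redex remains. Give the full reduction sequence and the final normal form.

  start: (λ.(λ.1) (0 (0 0))) ((λ.λ.λ.0 1) (λ.0))
  →1  (λ.(λ.λ.λ.0 1) (λ.0)) ((λ.λ.λ.0 1) (λ.0) ((λ.λ.λ.0 1) (λ.0) ((λ.λ.λ.0 1) (λ.0))))
  →2  (λ.λ.λ.0 1) (λ.0)
  →3  λ.λ.0 1

Answer: normal form = λ.λ.0 1  (in 3 steps)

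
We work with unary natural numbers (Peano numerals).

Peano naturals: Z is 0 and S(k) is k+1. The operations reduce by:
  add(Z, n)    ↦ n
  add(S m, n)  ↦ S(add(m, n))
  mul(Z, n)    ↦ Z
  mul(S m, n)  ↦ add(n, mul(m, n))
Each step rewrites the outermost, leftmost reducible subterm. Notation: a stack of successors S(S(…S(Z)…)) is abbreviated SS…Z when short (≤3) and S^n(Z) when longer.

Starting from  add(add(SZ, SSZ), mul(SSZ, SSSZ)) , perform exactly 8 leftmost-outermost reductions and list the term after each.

Answer: after 8 steps: S(S(S(S(add(SSZ, mul(SZ, SSSZ))))))

Working:
  start: add(add(SZ, SSZ), mul(SSZ, SSSZ))
  →1  add(S(add(Z, SSZ)), mul(SSZ, SSSZ))
  →2  S(add(add(Z, SSZ), mul(SSZ, SSSZ)))
  →3  S(add(SSZ, mul(SSZ, SSSZ)))
  →4  S(S(add(SZ, mul(SSZ, SSSZ))))
  →5  S(S(S(add(Z, mul(SSZ, SSSZ)))))
  →6  S(S(S(mul(SSZ, SSSZ))))
  →7  S(S(S(add(SSSZ, mul(SZ, SSSZ)))))
  →8  S(S(S(S(add(SSZ, mul(SZ, SSSZ))))))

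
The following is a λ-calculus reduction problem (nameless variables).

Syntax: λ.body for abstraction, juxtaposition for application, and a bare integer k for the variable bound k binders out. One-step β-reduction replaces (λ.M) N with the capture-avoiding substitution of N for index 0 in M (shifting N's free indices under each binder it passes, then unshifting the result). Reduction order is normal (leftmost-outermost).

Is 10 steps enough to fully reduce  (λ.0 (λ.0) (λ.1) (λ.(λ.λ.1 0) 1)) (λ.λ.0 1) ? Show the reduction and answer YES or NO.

  start: (λ.0 (λ.0) (λ.1) (λ.(λ.λ.1 0) 1)) (λ.λ.0 1)
  →1  (λ.λ.0 1) (λ.0) (λ.λ.λ.0 1) (λ.(λ.λ.1 0) (λ.λ.0 1))
  →2  (λ.0 (λ.0)) (λ.λ.λ.0 1) (λ.(λ.λ.1 0) (λ.λ.0 1))
  →3  (λ.λ.λ.0 1) (λ.0) (λ.(λ.λ.1 0) (λ.λ.0 1))
  →4  (λ.λ.0 1) (λ.(λ.λ.1 0) (λ.λ.0 1))
  →5  λ.0 (λ.(λ.λ.1 0) (λ.λ.0 1))
  →6  λ.0 (λ.λ.(λ.λ.0 1) 0)
  →7  λ.0 (λ.λ.λ.0 1)

Answer: YES — reaches normal form λ.0 (λ.λ.λ.0 1) in 7 ≤ 10 steps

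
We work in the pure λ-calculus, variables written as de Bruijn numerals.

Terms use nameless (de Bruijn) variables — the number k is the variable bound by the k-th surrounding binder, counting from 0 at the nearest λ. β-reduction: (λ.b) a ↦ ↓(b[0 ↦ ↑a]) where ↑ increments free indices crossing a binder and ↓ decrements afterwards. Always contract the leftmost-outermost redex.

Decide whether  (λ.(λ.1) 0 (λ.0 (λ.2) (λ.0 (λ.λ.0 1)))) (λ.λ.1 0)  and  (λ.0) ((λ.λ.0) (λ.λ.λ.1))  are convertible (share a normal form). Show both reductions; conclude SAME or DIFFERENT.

Answer: DIFFERENT — A ⇓ λ.0 (λ.λ.λ.1 0) (λ.0 (λ.λ.0 1)), B ⇓ λ.0

Derivation:
Term A:
  start: (λ.(λ.1) 0 (λ.0 (λ.2) (λ.0 (λ.λ.0 1)))) (λ.λ.1 0)
  →1  (λ.λ.λ.1 0) (λ.λ.1 0) (λ.0 (λ.λ.λ.1 0) (λ.0 (λ.λ.0 1)))
  →2  (λ.λ.1 0) (λ.0 (λ.λ.λ.1 0) (λ.0 (λ.λ.0 1)))
  →3  λ.(λ.0 (λ.λ.λ.1 0) (λ.0 (λ.λ.0 1))) 0
  →4  λ.0 (λ.λ.λ.1 0) (λ.0 (λ.λ.0 1))

Term B:
  start: (λ.0) ((λ.λ.0) (λ.λ.λ.1))
  →1  (λ.λ.0) (λ.λ.λ.1)
  →2  λ.0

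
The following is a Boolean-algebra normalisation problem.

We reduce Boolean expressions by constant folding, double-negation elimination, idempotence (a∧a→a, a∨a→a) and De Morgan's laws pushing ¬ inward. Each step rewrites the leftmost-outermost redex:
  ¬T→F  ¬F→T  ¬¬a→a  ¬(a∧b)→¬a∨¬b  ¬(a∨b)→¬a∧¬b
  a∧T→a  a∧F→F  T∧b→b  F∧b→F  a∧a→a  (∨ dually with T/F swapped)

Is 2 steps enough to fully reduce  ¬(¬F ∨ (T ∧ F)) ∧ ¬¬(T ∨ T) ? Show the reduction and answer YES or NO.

Answer: NO — after 2 steps the term is (F ∧ ¬(T ∧ F)) ∧ ¬¬(T ∨ T), not yet normal

Derivation:
  start: ¬(¬F ∨ (T ∧ F)) ∧ ¬¬(T ∨ T)
  [1] (¬¬F ∧ ¬(T ∧ F)) ∧ ¬¬(T ∨ T)
  [2] (F ∧ ¬(T ∧ F)) ∧ ¬¬(T ∨ T)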